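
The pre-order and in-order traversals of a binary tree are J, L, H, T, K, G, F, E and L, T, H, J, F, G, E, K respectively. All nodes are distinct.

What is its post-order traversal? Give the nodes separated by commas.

The first element of pre-order is the root; it splits in-order into left and right subtrees.
Root J: left subtree has 3 nodes {L, T, H}, right has 4 {F, G, E, K}.
  Root L: left subtree has 0 nodes { }, right has 2 {T, H}.
    Root H: left subtree has 1 node {T}, right has 0 { }.
  Root K: left subtree has 3 nodes {F, G, E}, right has 0 { }.
    Root G: left subtree has 1 node {F}, right has 1 {E}.

T, H, L, F, E, G, K, J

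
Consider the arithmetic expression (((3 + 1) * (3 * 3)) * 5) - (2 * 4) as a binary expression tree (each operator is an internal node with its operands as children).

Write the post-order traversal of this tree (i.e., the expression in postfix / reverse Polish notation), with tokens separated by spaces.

3 1 + 3 3 * * 5 * 2 4 * -

Post-order on an expression tree gives postfix notation: for each operator, emit left operand, right operand, then the operator.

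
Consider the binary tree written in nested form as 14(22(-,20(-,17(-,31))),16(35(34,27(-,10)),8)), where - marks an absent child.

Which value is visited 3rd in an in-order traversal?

17

In-order visits the left subtree, then the node, then the right subtree.
At 14: go left to 22.
  At 22: no left child.
  Visit 22.
  At 22: go right to 20.
    At 20: no left child.
    Visit 20.
    At 20: go right to 17.
      At 17: no left child.
      Visit 17.
      At 17: go right to 31.
        31 is a leaf — visit 31.
Visit 14.
At 14: go right to 16.
  At 16: go left to 35.
    At 35: go left to 34.
      34 is a leaf — visit 34.
    Visit 35.
    At 35: go right to 27.
      At 27: no left child.
      Visit 27.
      At 27: go right to 10.
        10 is a leaf — visit 10.
  Visit 16.
  At 16: go right to 8.
    8 is a leaf — visit 8.
Full in-order sequence: 22, 20, 17, 31, 14, 34, 35, 27, 10, 16, 8.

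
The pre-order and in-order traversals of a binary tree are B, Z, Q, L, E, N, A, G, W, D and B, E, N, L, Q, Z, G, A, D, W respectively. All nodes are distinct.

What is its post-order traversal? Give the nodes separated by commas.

N, E, L, Q, G, D, W, A, Z, B

The first element of pre-order is the root; it splits in-order into left and right subtrees.
Root B: left subtree has 0 nodes { }, right has 9 {E, N, L, Q, Z, G, A, D, W}.
  Root Z: left subtree has 4 nodes {E, N, L, Q}, right has 4 {G, A, D, W}.
    Root Q: left subtree has 3 nodes {E, N, L}, right has 0 { }.
      Root L: left subtree has 2 nodes {E, N}, right has 0 { }.
        Root E: left subtree has 0 nodes { }, right has 1 {N}.
    Root A: left subtree has 1 node {G}, right has 2 {D, W}.
      Root W: left subtree has 1 node {D}, right has 0 { }.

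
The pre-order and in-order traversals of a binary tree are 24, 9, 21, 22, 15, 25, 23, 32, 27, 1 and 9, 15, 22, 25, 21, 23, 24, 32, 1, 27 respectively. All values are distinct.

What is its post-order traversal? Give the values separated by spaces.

The first element of pre-order is the root; it splits in-order into left and right subtrees.
Root 24: left subtree has 6 nodes {9, 15, 22, 25, 21, 23}, right has 3 {32, 1, 27}.
  Root 9: left subtree has 0 nodes { }, right has 5 {15, 22, 25, 21, 23}.
    Root 21: left subtree has 3 nodes {15, 22, 25}, right has 1 {23}.
      Root 22: left subtree has 1 node {15}, right has 1 {25}.
  Root 32: left subtree has 0 nodes { }, right has 2 {1, 27}.
    Root 27: left subtree has 1 node {1}, right has 0 { }.

15 25 22 23 21 9 1 27 32 24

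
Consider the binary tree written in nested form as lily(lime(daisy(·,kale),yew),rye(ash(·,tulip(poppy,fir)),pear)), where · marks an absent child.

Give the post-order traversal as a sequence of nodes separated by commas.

Post-order visits the left subtree, then the right subtree, then the node.
At lily: go left to lime.
  At lime: go left to daisy.
    At daisy: no left child.
    At daisy: go right to kale.
      kale is a leaf — visit kale.
    Visit daisy.
  At lime: go right to yew.
    yew is a leaf — visit yew.
  Visit lime.
At lily: go right to rye.
  At rye: go left to ash.
    At ash: no left child.
    At ash: go right to tulip.
      At tulip: go left to poppy.
        poppy is a leaf — visit poppy.
      At tulip: go right to fir.
        fir is a leaf — visit fir.
      Visit tulip.
    Visit ash.
  At rye: go right to pear.
    pear is a leaf — visit pear.
  Visit rye.
Visit lily.

kale, daisy, yew, lime, poppy, fir, tulip, ash, pear, rye, lily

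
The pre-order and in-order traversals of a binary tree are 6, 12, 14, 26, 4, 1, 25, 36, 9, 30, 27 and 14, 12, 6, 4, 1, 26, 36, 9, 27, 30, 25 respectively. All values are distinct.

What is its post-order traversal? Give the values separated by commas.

14, 12, 1, 4, 27, 30, 9, 36, 25, 26, 6

The first element of pre-order is the root; it splits in-order into left and right subtrees.
Root 6: left subtree has 2 nodes {14, 12}, right has 8 {4, 1, 26, 36, 9, 27, 30, 25}.
  Root 12: left subtree has 1 node {14}, right has 0 { }.
  Root 26: left subtree has 2 nodes {4, 1}, right has 5 {36, 9, 27, 30, 25}.
    Root 4: left subtree has 0 nodes { }, right has 1 {1}.
    Root 25: left subtree has 4 nodes {36, 9, 27, 30}, right has 0 { }.
      Root 36: left subtree has 0 nodes { }, right has 3 {9, 27, 30}.
        Root 9: left subtree has 0 nodes { }, right has 2 {27, 30}.
          Root 30: left subtree has 1 node {27}, right has 0 { }.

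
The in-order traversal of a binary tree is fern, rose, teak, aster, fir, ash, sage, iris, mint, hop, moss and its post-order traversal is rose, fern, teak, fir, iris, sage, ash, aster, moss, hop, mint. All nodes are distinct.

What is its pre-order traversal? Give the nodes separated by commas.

mint, aster, teak, fern, rose, ash, fir, sage, iris, hop, moss

The last element of post-order is the root; it splits in-order into left and right subtrees.
Root mint: left subtree has 8 nodes {fern, rose, teak, aster, fir, ash, sage, iris}, right has 2 {hop, moss}.
  Root aster: left subtree has 3 nodes {fern, rose, teak}, right has 4 {fir, ash, sage, iris}.
    Root teak: left subtree has 2 nodes {fern, rose}, right has 0 { }.
      Root fern: left subtree has 0 nodes { }, right has 1 {rose}.
    Root ash: left subtree has 1 node {fir}, right has 2 {sage, iris}.
      Root sage: left subtree has 0 nodes { }, right has 1 {iris}.
  Root hop: left subtree has 0 nodes { }, right has 1 {moss}.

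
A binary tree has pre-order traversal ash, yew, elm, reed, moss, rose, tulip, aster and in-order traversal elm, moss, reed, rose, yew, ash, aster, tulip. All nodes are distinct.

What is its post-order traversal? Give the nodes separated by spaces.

moss rose reed elm yew aster tulip ash

The first element of pre-order is the root; it splits in-order into left and right subtrees.
Root ash: left subtree has 5 nodes {elm, moss, reed, rose, yew}, right has 2 {aster, tulip}.
  Root yew: left subtree has 4 nodes {elm, moss, reed, rose}, right has 0 { }.
    Root elm: left subtree has 0 nodes { }, right has 3 {moss, reed, rose}.
      Root reed: left subtree has 1 node {moss}, right has 1 {rose}.
  Root tulip: left subtree has 1 node {aster}, right has 0 { }.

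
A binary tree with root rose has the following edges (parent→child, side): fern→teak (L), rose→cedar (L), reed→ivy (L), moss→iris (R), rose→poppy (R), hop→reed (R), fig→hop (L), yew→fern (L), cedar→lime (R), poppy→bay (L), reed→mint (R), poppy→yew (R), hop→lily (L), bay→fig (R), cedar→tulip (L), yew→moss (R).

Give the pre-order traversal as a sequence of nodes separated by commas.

Pre-order visits the node, then its left subtree, then its right subtree.
Visit rose.
At rose: go left to cedar.
  Visit cedar.
  At cedar: go left to tulip.
    tulip is a leaf — visit tulip.
  At cedar: go right to lime.
    lime is a leaf — visit lime.
At rose: go right to poppy.
  Visit poppy.
  At poppy: go left to bay.
    Visit bay.
    At bay: no left child.
    At bay: go right to fig.
      Visit fig.
      At fig: go left to hop.
        Visit hop.
        At hop: go left to lily.
          lily is a leaf — visit lily.
        At hop: go right to reed.
          Visit reed.
          At reed: go left to ivy.
            ivy is a leaf — visit ivy.
          At reed: go right to mint.
            mint is a leaf — visit mint.
      At fig: no right child.
  At poppy: go right to yew.
    Visit yew.
    At yew: go left to fern.
      Visit fern.
      At fern: go left to teak.
        teak is a leaf — visit teak.
      At fern: no right child.
    At yew: go right to moss.
      Visit moss.
      At moss: no left child.
      At moss: go right to iris.
        iris is a leaf — visit iris.

rose, cedar, tulip, lime, poppy, bay, fig, hop, lily, reed, ivy, mint, yew, fern, teak, moss, iris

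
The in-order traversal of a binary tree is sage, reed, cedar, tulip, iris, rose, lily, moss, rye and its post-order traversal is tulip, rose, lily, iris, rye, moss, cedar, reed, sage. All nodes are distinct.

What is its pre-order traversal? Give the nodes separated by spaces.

sage reed cedar moss iris tulip lily rose rye

The last element of post-order is the root; it splits in-order into left and right subtrees.
Root sage: left subtree has 0 nodes { }, right has 8 {reed, cedar, tulip, iris, rose, lily, moss, rye}.
  Root reed: left subtree has 0 nodes { }, right has 7 {cedar, tulip, iris, rose, lily, moss, rye}.
    Root cedar: left subtree has 0 nodes { }, right has 6 {tulip, iris, rose, lily, moss, rye}.
      Root moss: left subtree has 4 nodes {tulip, iris, rose, lily}, right has 1 {rye}.
        Root iris: left subtree has 1 node {tulip}, right has 2 {rose, lily}.
          Root lily: left subtree has 1 node {rose}, right has 0 { }.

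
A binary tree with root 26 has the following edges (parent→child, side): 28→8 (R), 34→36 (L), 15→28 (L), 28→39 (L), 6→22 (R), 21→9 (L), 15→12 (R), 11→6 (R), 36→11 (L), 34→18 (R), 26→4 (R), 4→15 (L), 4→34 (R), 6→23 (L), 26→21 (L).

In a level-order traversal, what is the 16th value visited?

22

Level-order visits nodes level by level from the root, left to right within each level.
Level 0: 26
Level 1: 21, 4
Level 2: 9, 15, 34
Level 3: 28, 12, 36, 18
Level 4: 39, 8, 11
Level 5: 6
Level 6: 23, 22
Full level-order sequence: 26, 21, 4, 9, 15, 34, 28, 12, 36, 18, 39, 8, 11, 6, 23, 22.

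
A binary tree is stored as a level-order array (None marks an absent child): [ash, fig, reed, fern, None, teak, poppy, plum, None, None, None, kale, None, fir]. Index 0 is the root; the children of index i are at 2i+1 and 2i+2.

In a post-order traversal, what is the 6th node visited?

Post-order visits the left subtree, then the right subtree, then the node.
At ash: go left to fig.
  At fig: go left to fern.
    At fern: go left to plum.
      plum is a leaf — visit plum.
    At fern: no right child.
    Visit fern.
  At fig: no right child.
  Visit fig.
At ash: go right to reed.
  At reed: go left to teak.
    At teak: go left to kale.
      kale is a leaf — visit kale.
    At teak: no right child.
    Visit teak.
  At reed: go right to poppy.
    At poppy: go left to fir.
      fir is a leaf — visit fir.
    At poppy: no right child.
    Visit poppy.
  Visit reed.
Visit ash.
Full post-order sequence: plum, fern, fig, kale, teak, fir, poppy, reed, ash.

fir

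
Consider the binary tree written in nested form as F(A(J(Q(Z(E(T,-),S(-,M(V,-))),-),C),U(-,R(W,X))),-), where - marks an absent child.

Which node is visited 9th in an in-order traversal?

In-order visits the left subtree, then the node, then the right subtree.
At F: go left to A.
  At A: go left to J.
    At J: go left to Q.
      At Q: go left to Z.
        At Z: go left to E.
          At E: go left to T.
            T is a leaf — visit T.
          Visit E.
          At E: no right child.
        Visit Z.
        At Z: go right to S.
          At S: no left child.
          Visit S.
          At S: go right to M.
            At M: go left to V.
              V is a leaf — visit V.
            Visit M.
            At M: no right child.
      Visit Q.
      At Q: no right child.
    Visit J.
    At J: go right to C.
      C is a leaf — visit C.
  Visit A.
  At A: go right to U.
    At U: no left child.
    Visit U.
    At U: go right to R.
      At R: go left to W.
        W is a leaf — visit W.
      Visit R.
      At R: go right to X.
        X is a leaf — visit X.
Visit F.
At F: no right child.
Full in-order sequence: T, E, Z, S, V, M, Q, J, C, A, U, W, R, X, F.

C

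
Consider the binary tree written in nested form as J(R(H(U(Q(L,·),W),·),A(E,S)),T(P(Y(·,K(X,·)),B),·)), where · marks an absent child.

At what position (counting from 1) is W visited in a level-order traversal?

Level-order visits nodes level by level from the root, left to right within each level.
Level 0: J
Level 1: R, T
Level 2: H, A, P
Level 3: U, E, S, Y, B
Level 4: Q, W, K
Level 5: L, X
Full level-order sequence: J, R, T, H, A, P, U, E, S, Y, B, Q, W, K, L, X.

13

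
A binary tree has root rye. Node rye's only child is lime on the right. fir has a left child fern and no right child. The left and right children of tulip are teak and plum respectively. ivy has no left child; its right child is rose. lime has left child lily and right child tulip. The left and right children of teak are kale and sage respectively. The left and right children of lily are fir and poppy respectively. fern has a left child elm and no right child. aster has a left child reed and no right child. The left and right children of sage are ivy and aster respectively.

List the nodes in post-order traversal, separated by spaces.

elm fern fir poppy lily kale rose ivy reed aster sage teak plum tulip lime rye

Post-order visits the left subtree, then the right subtree, then the node.
At rye: no left child.
At rye: go right to lime.
  At lime: go left to lily.
    At lily: go left to fir.
      At fir: go left to fern.
        At fern: go left to elm.
          elm is a leaf — visit elm.
        At fern: no right child.
        Visit fern.
      At fir: no right child.
      Visit fir.
    At lily: go right to poppy.
      poppy is a leaf — visit poppy.
    Visit lily.
  At lime: go right to tulip.
    At tulip: go left to teak.
      At teak: go left to kale.
        kale is a leaf — visit kale.
      At teak: go right to sage.
        At sage: go left to ivy.
          At ivy: no left child.
          At ivy: go right to rose.
            rose is a leaf — visit rose.
          Visit ivy.
        At sage: go right to aster.
          At aster: go left to reed.
            reed is a leaf — visit reed.
          At aster: no right child.
          Visit aster.
        Visit sage.
      Visit teak.
    At tulip: go right to plum.
      plum is a leaf — visit plum.
    Visit tulip.
  Visit lime.
Visit rye.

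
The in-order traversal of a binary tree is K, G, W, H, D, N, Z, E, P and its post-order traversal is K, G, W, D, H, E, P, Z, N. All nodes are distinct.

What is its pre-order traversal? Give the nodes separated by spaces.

N H W G K D Z P E

The last element of post-order is the root; it splits in-order into left and right subtrees.
Root N: left subtree has 5 nodes {K, G, W, H, D}, right has 3 {Z, E, P}.
  Root H: left subtree has 3 nodes {K, G, W}, right has 1 {D}.
    Root W: left subtree has 2 nodes {K, G}, right has 0 { }.
      Root G: left subtree has 1 node {K}, right has 0 { }.
  Root Z: left subtree has 0 nodes { }, right has 2 {E, P}.
    Root P: left subtree has 1 node {E}, right has 0 { }.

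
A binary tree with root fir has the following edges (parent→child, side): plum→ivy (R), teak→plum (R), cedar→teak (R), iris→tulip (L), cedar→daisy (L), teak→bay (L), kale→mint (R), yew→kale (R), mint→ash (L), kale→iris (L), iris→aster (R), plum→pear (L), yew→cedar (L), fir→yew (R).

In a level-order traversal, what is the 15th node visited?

Level-order visits nodes level by level from the root, left to right within each level.
Level 0: fir
Level 1: yew
Level 2: cedar, kale
Level 3: daisy, teak, iris, mint
Level 4: bay, plum, tulip, aster, ash
Level 5: pear, ivy
Full level-order sequence: fir, yew, cedar, kale, daisy, teak, iris, mint, bay, plum, tulip, aster, ash, pear, ivy.

ivy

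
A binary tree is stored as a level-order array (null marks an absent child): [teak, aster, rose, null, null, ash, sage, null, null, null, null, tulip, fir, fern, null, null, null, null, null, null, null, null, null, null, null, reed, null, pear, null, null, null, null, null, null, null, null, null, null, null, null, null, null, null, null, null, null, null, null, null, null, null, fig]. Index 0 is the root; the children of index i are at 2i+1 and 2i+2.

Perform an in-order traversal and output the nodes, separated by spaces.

aster teak tulip ash fig reed fir rose pear fern sage

In-order visits the left subtree, then the node, then the right subtree.
At teak: go left to aster.
  aster is a leaf — visit aster.
Visit teak.
At teak: go right to rose.
  At rose: go left to ash.
    At ash: go left to tulip.
      tulip is a leaf — visit tulip.
    Visit ash.
    At ash: go right to fir.
      At fir: go left to reed.
        At reed: go left to fig.
          fig is a leaf — visit fig.
        Visit reed.
        At reed: no right child.
      Visit fir.
      At fir: no right child.
  Visit rose.
  At rose: go right to sage.
    At sage: go left to fern.
      At fern: go left to pear.
        pear is a leaf — visit pear.
      Visit fern.
      At fern: no right child.
    Visit sage.
    At sage: no right child.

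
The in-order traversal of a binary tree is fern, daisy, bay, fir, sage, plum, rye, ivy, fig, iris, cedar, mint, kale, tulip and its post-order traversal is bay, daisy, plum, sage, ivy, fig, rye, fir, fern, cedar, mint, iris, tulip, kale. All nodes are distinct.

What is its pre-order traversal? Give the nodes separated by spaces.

kale iris fern fir daisy bay rye sage plum fig ivy mint cedar tulip

The last element of post-order is the root; it splits in-order into left and right subtrees.
Root kale: left subtree has 12 nodes {fern, daisy, bay, fir, sage, plum, rye, ivy, fig, iris, cedar, mint}, right has 1 {tulip}.
  Root iris: left subtree has 9 nodes {fern, daisy, bay, fir, sage, plum, rye, ivy, fig}, right has 2 {cedar, mint}.
    Root fern: left subtree has 0 nodes { }, right has 8 {daisy, bay, fir, sage, plum, rye, ivy, fig}.
      Root fir: left subtree has 2 nodes {daisy, bay}, right has 5 {sage, plum, rye, ivy, fig}.
        Root daisy: left subtree has 0 nodes { }, right has 1 {bay}.
        Root rye: left subtree has 2 nodes {sage, plum}, right has 2 {ivy, fig}.
          Root sage: left subtree has 0 nodes { }, right has 1 {plum}.
          Root fig: left subtree has 1 node {ivy}, right has 0 { }.
    Root mint: left subtree has 1 node {cedar}, right has 0 { }.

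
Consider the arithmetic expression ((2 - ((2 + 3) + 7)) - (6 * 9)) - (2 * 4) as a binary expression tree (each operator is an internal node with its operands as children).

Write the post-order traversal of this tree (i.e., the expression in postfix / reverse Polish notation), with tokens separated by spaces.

2 2 3 + 7 + - 6 9 * - 2 4 * -

Post-order on an expression tree gives postfix notation: for each operator, emit left operand, right operand, then the operator.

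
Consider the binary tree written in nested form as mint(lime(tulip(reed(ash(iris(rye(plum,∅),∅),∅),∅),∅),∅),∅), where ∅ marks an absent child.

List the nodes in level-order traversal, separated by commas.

Level-order visits nodes level by level from the root, left to right within each level.
Level 0: mint
Level 1: lime
Level 2: tulip
Level 3: reed
Level 4: ash
Level 5: iris
Level 6: rye
Level 7: plum

mint, lime, tulip, reed, ash, iris, rye, plum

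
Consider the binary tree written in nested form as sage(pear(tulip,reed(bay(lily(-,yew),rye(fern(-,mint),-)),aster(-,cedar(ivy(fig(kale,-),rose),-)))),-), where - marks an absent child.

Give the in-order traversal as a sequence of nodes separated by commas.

tulip, pear, lily, yew, bay, fern, mint, rye, reed, aster, kale, fig, ivy, rose, cedar, sage

In-order visits the left subtree, then the node, then the right subtree.
At sage: go left to pear.
  At pear: go left to tulip.
    tulip is a leaf — visit tulip.
  Visit pear.
  At pear: go right to reed.
    At reed: go left to bay.
      At bay: go left to lily.
        At lily: no left child.
        Visit lily.
        At lily: go right to yew.
          yew is a leaf — visit yew.
      Visit bay.
      At bay: go right to rye.
        At rye: go left to fern.
          At fern: no left child.
          Visit fern.
          At fern: go right to mint.
            mint is a leaf — visit mint.
        Visit rye.
        At rye: no right child.
    Visit reed.
    At reed: go right to aster.
      At aster: no left child.
      Visit aster.
      At aster: go right to cedar.
        At cedar: go left to ivy.
          At ivy: go left to fig.
            At fig: go left to kale.
              kale is a leaf — visit kale.
            Visit fig.
            At fig: no right child.
          Visit ivy.
          At ivy: go right to rose.
            rose is a leaf — visit rose.
        Visit cedar.
        At cedar: no right child.
Visit sage.
At sage: no right child.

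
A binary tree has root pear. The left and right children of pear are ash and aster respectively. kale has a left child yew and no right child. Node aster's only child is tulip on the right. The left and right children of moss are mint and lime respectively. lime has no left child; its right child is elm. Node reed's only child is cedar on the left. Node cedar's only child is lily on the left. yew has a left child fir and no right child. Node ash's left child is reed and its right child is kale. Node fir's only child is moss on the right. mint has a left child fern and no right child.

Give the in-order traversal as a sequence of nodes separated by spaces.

In-order visits the left subtree, then the node, then the right subtree.
At pear: go left to ash.
  At ash: go left to reed.
    At reed: go left to cedar.
      At cedar: go left to lily.
        lily is a leaf — visit lily.
      Visit cedar.
      At cedar: no right child.
    Visit reed.
    At reed: no right child.
  Visit ash.
  At ash: go right to kale.
    At kale: go left to yew.
      At yew: go left to fir.
        At fir: no left child.
        Visit fir.
        At fir: go right to moss.
          At moss: go left to mint.
            At mint: go left to fern.
              fern is a leaf — visit fern.
            Visit mint.
            At mint: no right child.
          Visit moss.
          At moss: go right to lime.
            At lime: no left child.
            Visit lime.
            At lime: go right to elm.
              elm is a leaf — visit elm.
      Visit yew.
      At yew: no right child.
    Visit kale.
    At kale: no right child.
Visit pear.
At pear: go right to aster.
  At aster: no left child.
  Visit aster.
  At aster: go right to tulip.
    tulip is a leaf — visit tulip.

lily cedar reed ash fir fern mint moss lime elm yew kale pear aster tulip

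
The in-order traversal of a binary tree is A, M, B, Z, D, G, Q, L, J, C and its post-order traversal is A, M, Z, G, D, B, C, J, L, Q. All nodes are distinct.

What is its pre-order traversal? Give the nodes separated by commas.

Q, B, M, A, D, Z, G, L, J, C

The last element of post-order is the root; it splits in-order into left and right subtrees.
Root Q: left subtree has 6 nodes {A, M, B, Z, D, G}, right has 3 {L, J, C}.
  Root B: left subtree has 2 nodes {A, M}, right has 3 {Z, D, G}.
    Root M: left subtree has 1 node {A}, right has 0 { }.
    Root D: left subtree has 1 node {Z}, right has 1 {G}.
  Root L: left subtree has 0 nodes { }, right has 2 {J, C}.
    Root J: left subtree has 0 nodes { }, right has 1 {C}.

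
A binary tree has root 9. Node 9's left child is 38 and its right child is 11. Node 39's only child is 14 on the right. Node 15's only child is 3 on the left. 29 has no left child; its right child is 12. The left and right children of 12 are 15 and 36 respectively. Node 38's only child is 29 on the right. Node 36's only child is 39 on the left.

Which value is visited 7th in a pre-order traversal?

Pre-order visits the node, then its left subtree, then its right subtree.
Visit 9.
At 9: go left to 38.
  Visit 38.
  At 38: no left child.
  At 38: go right to 29.
    Visit 29.
    At 29: no left child.
    At 29: go right to 12.
      Visit 12.
      At 12: go left to 15.
        Visit 15.
        At 15: go left to 3.
          3 is a leaf — visit 3.
        At 15: no right child.
      At 12: go right to 36.
        Visit 36.
        At 36: go left to 39.
          Visit 39.
          At 39: no left child.
          At 39: go right to 14.
            14 is a leaf — visit 14.
        At 36: no right child.
At 9: go right to 11.
  11 is a leaf — visit 11.
Full pre-order sequence: 9, 38, 29, 12, 15, 3, 36, 39, 14, 11.

36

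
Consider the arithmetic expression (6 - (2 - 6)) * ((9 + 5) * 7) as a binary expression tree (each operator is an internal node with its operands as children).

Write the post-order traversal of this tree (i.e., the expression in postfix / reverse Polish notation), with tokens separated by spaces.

Post-order on an expression tree gives postfix notation: for each operator, emit left operand, right operand, then the operator.

6 2 6 - - 9 5 + 7 * *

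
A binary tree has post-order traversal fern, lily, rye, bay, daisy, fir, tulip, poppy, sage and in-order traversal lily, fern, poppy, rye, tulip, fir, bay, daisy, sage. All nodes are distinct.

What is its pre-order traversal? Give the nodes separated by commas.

The last element of post-order is the root; it splits in-order into left and right subtrees.
Root sage: left subtree has 8 nodes {lily, fern, poppy, rye, tulip, fir, bay, daisy}, right has 0 { }.
  Root poppy: left subtree has 2 nodes {lily, fern}, right has 5 {rye, tulip, fir, bay, daisy}.
    Root lily: left subtree has 0 nodes { }, right has 1 {fern}.
    Root tulip: left subtree has 1 node {rye}, right has 3 {fir, bay, daisy}.
      Root fir: left subtree has 0 nodes { }, right has 2 {bay, daisy}.
        Root daisy: left subtree has 1 node {bay}, right has 0 { }.

sage, poppy, lily, fern, tulip, rye, fir, daisy, bay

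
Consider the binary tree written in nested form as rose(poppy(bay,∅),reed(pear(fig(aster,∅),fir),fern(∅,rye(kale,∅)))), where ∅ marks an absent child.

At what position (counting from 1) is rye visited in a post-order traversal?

8

Post-order visits the left subtree, then the right subtree, then the node.
At rose: go left to poppy.
  At poppy: go left to bay.
    bay is a leaf — visit bay.
  At poppy: no right child.
  Visit poppy.
At rose: go right to reed.
  At reed: go left to pear.
    At pear: go left to fig.
      At fig: go left to aster.
        aster is a leaf — visit aster.
      At fig: no right child.
      Visit fig.
    At pear: go right to fir.
      fir is a leaf — visit fir.
    Visit pear.
  At reed: go right to fern.
    At fern: no left child.
    At fern: go right to rye.
      At rye: go left to kale.
        kale is a leaf — visit kale.
      At rye: no right child.
      Visit rye.
    Visit fern.
  Visit reed.
Visit rose.
Full post-order sequence: bay, poppy, aster, fig, fir, pear, kale, rye, fern, reed, rose.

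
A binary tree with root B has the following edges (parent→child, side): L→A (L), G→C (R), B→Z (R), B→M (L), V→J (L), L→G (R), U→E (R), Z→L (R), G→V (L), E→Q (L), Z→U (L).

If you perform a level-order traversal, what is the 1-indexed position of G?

Level-order visits nodes level by level from the root, left to right within each level.
Level 0: B
Level 1: M, Z
Level 2: U, L
Level 3: E, A, G
Level 4: Q, V, C
Level 5: J
Full level-order sequence: B, M, Z, U, L, E, A, G, Q, V, C, J.

8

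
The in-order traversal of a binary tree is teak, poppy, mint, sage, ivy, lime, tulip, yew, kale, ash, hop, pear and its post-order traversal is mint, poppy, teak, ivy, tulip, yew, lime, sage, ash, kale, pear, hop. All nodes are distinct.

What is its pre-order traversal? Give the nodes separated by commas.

The last element of post-order is the root; it splits in-order into left and right subtrees.
Root hop: left subtree has 10 nodes {teak, poppy, mint, sage, ivy, lime, tulip, yew, kale, ash}, right has 1 {pear}.
  Root kale: left subtree has 8 nodes {teak, poppy, mint, sage, ivy, lime, tulip, yew}, right has 1 {ash}.
    Root sage: left subtree has 3 nodes {teak, poppy, mint}, right has 4 {ivy, lime, tulip, yew}.
      Root teak: left subtree has 0 nodes { }, right has 2 {poppy, mint}.
        Root poppy: left subtree has 0 nodes { }, right has 1 {mint}.
      Root lime: left subtree has 1 node {ivy}, right has 2 {tulip, yew}.
        Root yew: left subtree has 1 node {tulip}, right has 0 { }.

hop, kale, sage, teak, poppy, mint, lime, ivy, yew, tulip, ash, pear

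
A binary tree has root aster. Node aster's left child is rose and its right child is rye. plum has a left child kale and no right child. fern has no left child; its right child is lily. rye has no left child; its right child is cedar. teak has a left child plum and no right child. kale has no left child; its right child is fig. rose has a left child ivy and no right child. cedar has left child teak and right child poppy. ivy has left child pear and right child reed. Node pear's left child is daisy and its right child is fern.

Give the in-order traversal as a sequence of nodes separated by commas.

In-order visits the left subtree, then the node, then the right subtree.
At aster: go left to rose.
  At rose: go left to ivy.
    At ivy: go left to pear.
      At pear: go left to daisy.
        daisy is a leaf — visit daisy.
      Visit pear.
      At pear: go right to fern.
        At fern: no left child.
        Visit fern.
        At fern: go right to lily.
          lily is a leaf — visit lily.
    Visit ivy.
    At ivy: go right to reed.
      reed is a leaf — visit reed.
  Visit rose.
  At rose: no right child.
Visit aster.
At aster: go right to rye.
  At rye: no left child.
  Visit rye.
  At rye: go right to cedar.
    At cedar: go left to teak.
      At teak: go left to plum.
        At plum: go left to kale.
          At kale: no left child.
          Visit kale.
          At kale: go right to fig.
            fig is a leaf — visit fig.
        Visit plum.
        At plum: no right child.
      Visit teak.
      At teak: no right child.
    Visit cedar.
    At cedar: go right to poppy.
      poppy is a leaf — visit poppy.

daisy, pear, fern, lily, ivy, reed, rose, aster, rye, kale, fig, plum, teak, cedar, poppy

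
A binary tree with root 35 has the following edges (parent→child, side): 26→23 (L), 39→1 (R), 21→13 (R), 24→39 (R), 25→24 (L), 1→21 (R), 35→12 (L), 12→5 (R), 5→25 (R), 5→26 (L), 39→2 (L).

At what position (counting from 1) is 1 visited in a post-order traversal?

Post-order visits the left subtree, then the right subtree, then the node.
At 35: go left to 12.
  At 12: no left child.
  At 12: go right to 5.
    At 5: go left to 26.
      At 26: go left to 23.
        23 is a leaf — visit 23.
      At 26: no right child.
      Visit 26.
    At 5: go right to 25.
      At 25: go left to 24.
        At 24: no left child.
        At 24: go right to 39.
          At 39: go left to 2.
            2 is a leaf — visit 2.
          At 39: go right to 1.
            At 1: no left child.
            At 1: go right to 21.
              At 21: no left child.
              At 21: go right to 13.
                13 is a leaf — visit 13.
              Visit 21.
            Visit 1.
          Visit 39.
        Visit 24.
      At 25: no right child.
      Visit 25.
    Visit 5.
  Visit 12.
At 35: no right child.
Visit 35.
Full post-order sequence: 23, 26, 2, 13, 21, 1, 39, 24, 25, 5, 12, 35.

6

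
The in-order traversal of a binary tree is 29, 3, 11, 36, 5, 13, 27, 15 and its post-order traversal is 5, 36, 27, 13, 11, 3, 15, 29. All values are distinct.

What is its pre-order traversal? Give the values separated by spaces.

29 15 3 11 13 36 5 27

The last element of post-order is the root; it splits in-order into left and right subtrees.
Root 29: left subtree has 0 nodes { }, right has 7 {3, 11, 36, 5, 13, 27, 15}.
  Root 15: left subtree has 6 nodes {3, 11, 36, 5, 13, 27}, right has 0 { }.
    Root 3: left subtree has 0 nodes { }, right has 5 {11, 36, 5, 13, 27}.
      Root 11: left subtree has 0 nodes { }, right has 4 {36, 5, 13, 27}.
        Root 13: left subtree has 2 nodes {36, 5}, right has 1 {27}.
          Root 36: left subtree has 0 nodes { }, right has 1 {5}.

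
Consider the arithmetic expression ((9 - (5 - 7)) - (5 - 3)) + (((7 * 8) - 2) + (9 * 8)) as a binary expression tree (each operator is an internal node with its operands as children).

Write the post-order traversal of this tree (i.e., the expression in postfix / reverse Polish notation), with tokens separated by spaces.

9 5 7 - - 5 3 - - 7 8 * 2 - 9 8 * + +

Post-order on an expression tree gives postfix notation: for each operator, emit left operand, right operand, then the operator.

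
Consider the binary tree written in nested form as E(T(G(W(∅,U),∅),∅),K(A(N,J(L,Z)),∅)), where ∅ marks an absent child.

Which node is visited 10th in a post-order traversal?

Post-order visits the left subtree, then the right subtree, then the node.
At E: go left to T.
  At T: go left to G.
    At G: go left to W.
      At W: no left child.
      At W: go right to U.
        U is a leaf — visit U.
      Visit W.
    At G: no right child.
    Visit G.
  At T: no right child.
  Visit T.
At E: go right to K.
  At K: go left to A.
    At A: go left to N.
      N is a leaf — visit N.
    At A: go right to J.
      At J: go left to L.
        L is a leaf — visit L.
      At J: go right to Z.
        Z is a leaf — visit Z.
      Visit J.
    Visit A.
  At K: no right child.
  Visit K.
Visit E.
Full post-order sequence: U, W, G, T, N, L, Z, J, A, K, E.

K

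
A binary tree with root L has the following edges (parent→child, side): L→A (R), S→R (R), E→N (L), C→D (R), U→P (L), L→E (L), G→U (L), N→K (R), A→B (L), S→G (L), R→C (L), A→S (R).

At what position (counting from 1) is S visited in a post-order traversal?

Post-order visits the left subtree, then the right subtree, then the node.
At L: go left to E.
  At E: go left to N.
    At N: no left child.
    At N: go right to K.
      K is a leaf — visit K.
    Visit N.
  At E: no right child.
  Visit E.
At L: go right to A.
  At A: go left to B.
    B is a leaf — visit B.
  At A: go right to S.
    At S: go left to G.
      At G: go left to U.
        At U: go left to P.
          P is a leaf — visit P.
        At U: no right child.
        Visit U.
      At G: no right child.
      Visit G.
    At S: go right to R.
      At R: go left to C.
        At C: no left child.
        At C: go right to D.
          D is a leaf — visit D.
        Visit C.
      At R: no right child.
      Visit R.
    Visit S.
  Visit A.
Visit L.
Full post-order sequence: K, N, E, B, P, U, G, D, C, R, S, A, L.

11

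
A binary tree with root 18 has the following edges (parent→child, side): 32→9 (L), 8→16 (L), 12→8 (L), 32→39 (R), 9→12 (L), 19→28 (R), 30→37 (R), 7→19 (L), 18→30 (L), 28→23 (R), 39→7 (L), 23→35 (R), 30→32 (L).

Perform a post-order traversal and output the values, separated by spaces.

Post-order visits the left subtree, then the right subtree, then the node.
At 18: go left to 30.
  At 30: go left to 32.
    At 32: go left to 9.
      At 9: go left to 12.
        At 12: go left to 8.
          At 8: go left to 16.
            16 is a leaf — visit 16.
          At 8: no right child.
          Visit 8.
        At 12: no right child.
        Visit 12.
      At 9: no right child.
      Visit 9.
    At 32: go right to 39.
      At 39: go left to 7.
        At 7: go left to 19.
          At 19: no left child.
          At 19: go right to 28.
            At 28: no left child.
            At 28: go right to 23.
              At 23: no left child.
              At 23: go right to 35.
                35 is a leaf — visit 35.
              Visit 23.
            Visit 28.
          Visit 19.
        At 7: no right child.
        Visit 7.
      At 39: no right child.
      Visit 39.
    Visit 32.
  At 30: go right to 37.
    37 is a leaf — visit 37.
  Visit 30.
At 18: no right child.
Visit 18.

16 8 12 9 35 23 28 19 7 39 32 37 30 18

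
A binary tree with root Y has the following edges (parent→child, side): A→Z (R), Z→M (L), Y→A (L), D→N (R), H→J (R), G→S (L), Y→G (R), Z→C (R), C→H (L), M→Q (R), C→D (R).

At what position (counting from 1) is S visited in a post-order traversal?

Post-order visits the left subtree, then the right subtree, then the node.
At Y: go left to A.
  At A: no left child.
  At A: go right to Z.
    At Z: go left to M.
      At M: no left child.
      At M: go right to Q.
        Q is a leaf — visit Q.
      Visit M.
    At Z: go right to C.
      At C: go left to H.
        At H: no left child.
        At H: go right to J.
          J is a leaf — visit J.
        Visit H.
      At C: go right to D.
        At D: no left child.
        At D: go right to N.
          N is a leaf — visit N.
        Visit D.
      Visit C.
    Visit Z.
  Visit A.
At Y: go right to G.
  At G: go left to S.
    S is a leaf — visit S.
  At G: no right child.
  Visit G.
Visit Y.
Full post-order sequence: Q, M, J, H, N, D, C, Z, A, S, G, Y.

10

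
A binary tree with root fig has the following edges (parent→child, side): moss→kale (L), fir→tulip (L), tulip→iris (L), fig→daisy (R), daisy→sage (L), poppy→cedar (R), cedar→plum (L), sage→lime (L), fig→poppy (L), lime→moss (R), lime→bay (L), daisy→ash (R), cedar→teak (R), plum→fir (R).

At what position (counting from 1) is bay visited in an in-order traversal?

In-order visits the left subtree, then the node, then the right subtree.
At fig: go left to poppy.
  At poppy: no left child.
  Visit poppy.
  At poppy: go right to cedar.
    At cedar: go left to plum.
      At plum: no left child.
      Visit plum.
      At plum: go right to fir.
        At fir: go left to tulip.
          At tulip: go left to iris.
            iris is a leaf — visit iris.
          Visit tulip.
          At tulip: no right child.
        Visit fir.
        At fir: no right child.
    Visit cedar.
    At cedar: go right to teak.
      teak is a leaf — visit teak.
Visit fig.
At fig: go right to daisy.
  At daisy: go left to sage.
    At sage: go left to lime.
      At lime: go left to bay.
        bay is a leaf — visit bay.
      Visit lime.
      At lime: go right to moss.
        At moss: go left to kale.
          kale is a leaf — visit kale.
        Visit moss.
        At moss: no right child.
    Visit sage.
    At sage: no right child.
  Visit daisy.
  At daisy: go right to ash.
    ash is a leaf — visit ash.
Full in-order sequence: poppy, plum, iris, tulip, fir, cedar, teak, fig, bay, lime, kale, moss, sage, daisy, ash.

9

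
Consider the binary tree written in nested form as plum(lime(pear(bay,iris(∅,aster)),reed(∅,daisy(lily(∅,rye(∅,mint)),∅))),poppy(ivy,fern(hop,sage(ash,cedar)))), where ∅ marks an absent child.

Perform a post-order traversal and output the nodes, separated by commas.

bay, aster, iris, pear, mint, rye, lily, daisy, reed, lime, ivy, hop, ash, cedar, sage, fern, poppy, plum

Post-order visits the left subtree, then the right subtree, then the node.
At plum: go left to lime.
  At lime: go left to pear.
    At pear: go left to bay.
      bay is a leaf — visit bay.
    At pear: go right to iris.
      At iris: no left child.
      At iris: go right to aster.
        aster is a leaf — visit aster.
      Visit iris.
    Visit pear.
  At lime: go right to reed.
    At reed: no left child.
    At reed: go right to daisy.
      At daisy: go left to lily.
        At lily: no left child.
        At lily: go right to rye.
          At rye: no left child.
          At rye: go right to mint.
            mint is a leaf — visit mint.
          Visit rye.
        Visit lily.
      At daisy: no right child.
      Visit daisy.
    Visit reed.
  Visit lime.
At plum: go right to poppy.
  At poppy: go left to ivy.
    ivy is a leaf — visit ivy.
  At poppy: go right to fern.
    At fern: go left to hop.
      hop is a leaf — visit hop.
    At fern: go right to sage.
      At sage: go left to ash.
        ash is a leaf — visit ash.
      At sage: go right to cedar.
        cedar is a leaf — visit cedar.
      Visit sage.
    Visit fern.
  Visit poppy.
Visit plum.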